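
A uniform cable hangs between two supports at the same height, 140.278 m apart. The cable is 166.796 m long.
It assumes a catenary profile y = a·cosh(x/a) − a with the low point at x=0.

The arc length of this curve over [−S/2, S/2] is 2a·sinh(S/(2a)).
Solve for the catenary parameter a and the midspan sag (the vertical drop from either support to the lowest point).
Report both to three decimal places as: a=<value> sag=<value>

seed: a₀ = √(S³/(24(L−S))) = √(140.278³/(24·26.518)) = 65.857971
iter 1: u=1.065004  f(a)=+1.545e+00  f'(a)=-9.004e-01  a ← 65.857971 − (+1.545e+00/-9.004e-01) = 67.573976
iter 2: u=1.037959  f(a)=+6.245e-02  f'(a)=-8.290e-01  a ← 67.573976 − (+6.245e-02/-8.290e-01) = 67.649311
iter 3: u=1.036803  f(a)=+1.115e-04  f'(a)=-8.260e-01  a ← 67.649311 − (+1.115e-04/-8.260e-01) = 67.649446
iter 4: u=1.036801  f(a)=+3.571e-10  f'(a)=-8.260e-01  a ← 67.649446 − (+3.571e-10/-8.260e-01) = 67.649446
iter 5: u=1.036801  f(a)=+0.000e+00  f'(a)=-8.260e-01  a ← 67.649446 − (+0.000e+00/-8.260e-01) = 67.649446
converged: |Δa| < 1e-12 after 5 iterations
sag = a·(cosh(S/(2a)) − 1) = 67.649446·(cosh(1.036801) − 1) = 39.736186
T_max/T_min = cosh(S/(2a)) = 1.587384

a=67.649 sag=39.736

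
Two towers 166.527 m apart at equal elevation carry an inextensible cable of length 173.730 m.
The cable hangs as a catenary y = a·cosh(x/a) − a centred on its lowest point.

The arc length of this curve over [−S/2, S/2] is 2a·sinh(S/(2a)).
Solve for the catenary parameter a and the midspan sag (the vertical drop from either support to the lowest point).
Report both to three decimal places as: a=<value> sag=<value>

a=164.492 sag=21.527

seed: a₀ = √(S³/(24(L−S))) = √(166.527³/(24·7.203)) = 163.442373
iter 1: u=0.509436  f(a)=+9.405e-02  f'(a)=-9.045e-02  a ← 163.442373 − (+9.405e-02/-9.045e-02) = 164.482150
iter 2: u=0.506216  f(a)=+9.050e-04  f'(a)=-8.872e-02  a ← 164.482150 − (+9.050e-04/-8.872e-02) = 164.492351
iter 3: u=0.506185  f(a)=+8.562e-08  f'(a)=-8.870e-02  a ← 164.492351 − (+8.562e-08/-8.870e-02) = 164.492352
iter 4: u=0.506185  f(a)=+2.842e-14  f'(a)=-8.870e-02  a ← 164.492352 − (+2.842e-14/-8.870e-02) = 164.492352
converged: |Δa| < 1e-12 after 4 iterations
sag = a·(cosh(S/(2a)) − 1) = 164.492352·(cosh(0.506185) − 1) = 21.527169
T_max/T_min = cosh(S/(2a)) = 1.130870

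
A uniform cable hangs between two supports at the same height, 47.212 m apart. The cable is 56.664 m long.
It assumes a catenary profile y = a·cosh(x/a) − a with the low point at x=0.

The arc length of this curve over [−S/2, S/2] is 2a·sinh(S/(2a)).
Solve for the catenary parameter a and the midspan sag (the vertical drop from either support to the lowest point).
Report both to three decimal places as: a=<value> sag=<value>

seed: a₀ = √(S³/(24(L−S))) = √(47.212³/(24·9.452)) = 21.538285
iter 1: u=1.096002  f(a)=+5.842e-01  f'(a)=-9.877e-01  a ← 21.538285 − (+5.842e-01/-9.877e-01) = 22.129738
iter 2: u=1.066709  f(a)=+2.493e-02  f'(a)=-9.051e-01  a ← 22.129738 − (+2.493e-02/-9.051e-01) = 22.157281
iter 3: u=1.065383  f(a)=+4.987e-05  f'(a)=-9.015e-01  a ← 22.157281 − (+4.987e-05/-9.015e-01) = 22.157337
iter 4: u=1.065381  f(a)=+2.005e-10  f'(a)=-9.015e-01  a ← 22.157337 − (+2.005e-10/-9.015e-01) = 22.157337
iter 5: u=1.065381  f(a)=-1.421e-14  f'(a)=-9.015e-01  a ← 22.157337 − (-1.421e-14/-9.015e-01) = 22.157337
converged: |Δa| < 1e-12 after 5 iterations
sag = a·(cosh(S/(2a)) − 1) = 22.157337·(cosh(1.065381) − 1) = 13.810007
T_max/T_min = cosh(S/(2a)) = 1.623270

a=22.157 sag=13.810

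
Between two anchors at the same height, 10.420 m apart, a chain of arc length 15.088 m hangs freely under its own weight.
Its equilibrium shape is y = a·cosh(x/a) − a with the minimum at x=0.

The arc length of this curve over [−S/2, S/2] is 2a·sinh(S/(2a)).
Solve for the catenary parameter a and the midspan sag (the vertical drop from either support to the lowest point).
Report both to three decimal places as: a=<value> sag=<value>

a=3.373 sag=4.891

seed: a₀ = √(S³/(24(L−S))) = √(10.420³/(24·4.668)) = 3.177829
iter 1: u=1.639484  f(a)=+6.690e-01  f'(a)=-3.807e+00  a ← 3.177829 − (+6.690e-01/-3.807e+00) = 3.353559
iter 2: u=1.553573  f(a)=+5.951e-02  f'(a)=-3.158e+00  a ← 3.353559 − (+5.951e-02/-3.158e+00) = 3.372405
iter 3: u=1.544892  f(a)=+5.722e-04  f'(a)=-3.097e+00  a ← 3.372405 − (+5.722e-04/-3.097e+00) = 3.372590
iter 4: u=1.544807  f(a)=+5.405e-08  f'(a)=-3.096e+00  a ← 3.372590 − (+5.405e-08/-3.096e+00) = 3.372590
iter 5: u=1.544807  f(a)=-3.553e-15  f'(a)=-3.096e+00  a ← 3.372590 − (-3.553e-15/-3.096e+00) = 3.372590
converged: |Δa| < 1e-12 after 5 iterations
sag = a·(cosh(S/(2a)) − 1) = 3.372590·(cosh(1.544807) − 1) = 4.890963
T_max/T_min = cosh(S/(2a)) = 2.450210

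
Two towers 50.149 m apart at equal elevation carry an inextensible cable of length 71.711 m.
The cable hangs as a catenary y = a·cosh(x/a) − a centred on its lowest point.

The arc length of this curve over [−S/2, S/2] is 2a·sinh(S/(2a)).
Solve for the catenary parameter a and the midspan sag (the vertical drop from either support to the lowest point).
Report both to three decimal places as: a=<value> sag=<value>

a=16.533 sag=22.951

seed: a₀ = √(S³/(24(L−S))) = √(50.149³/(24·21.562)) = 15.611451
iter 1: u=1.606161  f(a)=+2.958e+00  f'(a)=-3.544e+00  a ← 15.611451 − (+2.958e+00/-3.544e+00) = 16.446234
iter 2: u=1.524635  f(a)=+2.539e-01  f'(a)=-2.960e+00  a ← 16.446234 − (+2.539e-01/-2.960e+00) = 16.532010
iter 3: u=1.516724  f(a)=+2.257e-03  f'(a)=-2.907e+00  a ← 16.532010 − (+2.257e-03/-2.907e+00) = 16.532786
iter 4: u=1.516653  f(a)=+1.819e-07  f'(a)=-2.907e+00  a ← 16.532786 − (+1.819e-07/-2.907e+00) = 16.532786
iter 5: u=1.516653  f(a)=+0.000e+00  f'(a)=-2.907e+00  a ← 16.532786 − (+0.000e+00/-2.907e+00) = 16.532786
converged: |Δa| < 1e-12 after 5 iterations
sag = a·(cosh(S/(2a)) − 1) = 16.532786·(cosh(1.516653) − 1) = 22.950753
T_max/T_min = cosh(S/(2a)) = 2.388196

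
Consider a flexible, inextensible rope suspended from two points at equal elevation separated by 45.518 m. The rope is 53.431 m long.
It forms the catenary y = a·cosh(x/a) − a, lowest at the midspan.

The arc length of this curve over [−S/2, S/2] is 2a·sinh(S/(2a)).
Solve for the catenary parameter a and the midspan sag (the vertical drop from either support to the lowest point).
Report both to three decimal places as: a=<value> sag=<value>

a=22.844 sag=12.307

seed: a₀ = √(S³/(24(L−S))) = √(45.518³/(24·7.913)) = 22.284277
iter 1: u=1.021303  f(a)=+4.231e-01  f'(a)=-7.871e-01  a ← 22.284277 − (+4.231e-01/-7.871e-01) = 22.821817
iter 2: u=0.997247  f(a)=+1.579e-02  f'(a)=-7.293e-01  a ← 22.821817 − (+1.579e-02/-7.293e-01) = 22.843471
iter 3: u=0.996302  f(a)=+2.389e-05  f'(a)=-7.271e-01  a ← 22.843471 − (+2.389e-05/-7.271e-01) = 22.843504
iter 4: u=0.996301  f(a)=+5.489e-11  f'(a)=-7.271e-01  a ← 22.843504 − (+5.489e-11/-7.271e-01) = 22.843504
iter 5: u=0.996301  f(a)=+0.000e+00  f'(a)=-7.271e-01  a ← 22.843504 − (+0.000e+00/-7.271e-01) = 22.843504
converged: |Δa| < 1e-12 after 5 iterations
sag = a·(cosh(S/(2a)) − 1) = 22.843504·(cosh(0.996301) − 1) = 12.306796
T_max/T_min = cosh(S/(2a)) = 1.538744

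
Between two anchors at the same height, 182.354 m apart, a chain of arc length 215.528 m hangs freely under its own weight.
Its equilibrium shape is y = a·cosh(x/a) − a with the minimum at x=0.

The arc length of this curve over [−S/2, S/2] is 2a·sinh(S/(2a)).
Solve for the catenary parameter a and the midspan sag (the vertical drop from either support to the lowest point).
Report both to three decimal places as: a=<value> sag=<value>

a=89.559 sag=50.562

seed: a₀ = √(S³/(24(L−S))) = √(182.354³/(24·33.174)) = 87.270688
iter 1: u=1.044761  f(a)=+1.858e+00  f'(a)=-8.465e-01  a ← 87.270688 − (+1.858e+00/-8.465e-01) = 89.465842
iter 2: u=1.019126  f(a)=+7.242e-02  f'(a)=-7.817e-01  a ← 89.465842 − (+7.242e-02/-7.817e-01) = 89.558489
iter 3: u=1.018072  f(a)=+1.199e-04  f'(a)=-7.791e-01  a ← 89.558489 − (+1.199e-04/-7.791e-01) = 89.558643
iter 4: u=1.018070  f(a)=+3.297e-10  f'(a)=-7.791e-01  a ← 89.558643 − (+3.297e-10/-7.791e-01) = 89.558643
iter 5: u=1.018070  f(a)=+2.842e-14  f'(a)=-7.791e-01  a ← 89.558643 − (+2.842e-14/-7.791e-01) = 89.558643
converged: |Δa| < 1e-12 after 5 iterations
sag = a·(cosh(S/(2a)) − 1) = 89.558643·(cosh(1.018070) − 1) = 50.562127
T_max/T_min = cosh(S/(2a)) = 1.564570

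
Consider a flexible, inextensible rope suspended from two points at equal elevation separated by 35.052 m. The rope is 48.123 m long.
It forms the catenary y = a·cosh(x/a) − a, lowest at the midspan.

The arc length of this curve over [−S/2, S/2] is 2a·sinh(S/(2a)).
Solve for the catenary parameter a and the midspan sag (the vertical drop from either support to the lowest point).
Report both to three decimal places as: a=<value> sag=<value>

seed: a₀ = √(S³/(24(L−S))) = √(35.052³/(24·13.071)) = 11.716804
iter 1: u=1.495800  f(a)=+1.543e+00  f'(a)=-2.772e+00  a ← 11.716804 − (+1.543e+00/-2.772e+00) = 12.273321
iter 2: u=1.427975  f(a)=+1.167e-01  f'(a)=-2.367e+00  a ← 12.273321 − (+1.167e-01/-2.367e+00) = 12.322632
iter 3: u=1.422261  f(a)=+7.890e-04  f'(a)=-2.335e+00  a ← 12.322632 − (+7.890e-04/-2.335e+00) = 12.322970
iter 4: u=1.422222  f(a)=+3.660e-08  f'(a)=-2.335e+00  a ← 12.322970 − (+3.660e-08/-2.335e+00) = 12.322970
iter 5: u=1.422222  f(a)=+0.000e+00  f'(a)=-2.335e+00  a ← 12.322970 − (+0.000e+00/-2.335e+00) = 12.322970
converged: |Δa| < 1e-12 after 5 iterations
sag = a·(cosh(S/(2a)) − 1) = 12.322970·(cosh(1.422222) − 1) = 14.710553
T_max/T_min = cosh(S/(2a)) = 2.193751

a=12.323 sag=14.711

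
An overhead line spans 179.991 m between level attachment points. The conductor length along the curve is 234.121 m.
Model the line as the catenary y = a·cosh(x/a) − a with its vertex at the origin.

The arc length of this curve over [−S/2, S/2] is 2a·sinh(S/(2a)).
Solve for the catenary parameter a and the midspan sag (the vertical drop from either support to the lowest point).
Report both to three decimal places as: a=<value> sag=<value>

a=69.831 sag=66.476

seed: a₀ = √(S³/(24(L−S))) = √(179.991³/(24·54.130)) = 66.996413
iter 1: u=1.343288  f(a)=+5.099e+00  f'(a)=-1.927e+00  a ← 66.996413 − (+5.099e+00/-1.927e+00) = 69.642522
iter 2: u=1.292249  f(a)=+3.176e-01  f'(a)=-1.694e+00  a ← 69.642522 − (+3.176e-01/-1.694e+00) = 69.830072
iter 3: u=1.288779  f(a)=+1.414e-03  f'(a)=-1.679e+00  a ← 69.830072 − (+1.414e-03/-1.679e+00) = 69.830914
iter 4: u=1.288763  f(a)=+2.829e-08  f'(a)=-1.679e+00  a ← 69.830914 − (+2.829e-08/-1.679e+00) = 69.830914
iter 5: u=1.288763  f(a)=-2.842e-14  f'(a)=-1.679e+00  a ← 69.830914 − (-2.842e-14/-1.679e+00) = 69.830914
converged: |Δa| < 1e-12 after 5 iterations
sag = a·(cosh(S/(2a)) − 1) = 69.830914·(cosh(1.288763) − 1) = 66.475789
T_max/T_min = cosh(S/(2a)) = 1.951954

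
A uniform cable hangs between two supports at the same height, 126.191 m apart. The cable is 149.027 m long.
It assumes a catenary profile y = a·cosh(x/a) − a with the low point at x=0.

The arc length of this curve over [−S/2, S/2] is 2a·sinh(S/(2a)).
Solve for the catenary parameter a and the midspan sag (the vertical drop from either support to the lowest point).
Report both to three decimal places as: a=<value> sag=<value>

a=62.131 sag=34.887

seed: a₀ = √(S³/(24(L−S))) = √(126.191³/(24·22.836)) = 60.551783
iter 1: u=1.042009  f(a)=+1.272e+00  f'(a)=-8.394e-01  a ← 60.551783 − (+1.272e+00/-8.394e-01) = 62.067489
iter 2: u=1.016563  f(a)=+4.934e-02  f'(a)=-7.754e-01  a ← 62.067489 − (+4.934e-02/-7.754e-01) = 62.131114
iter 3: u=1.015522  f(a)=+8.082e-05  f'(a)=-7.729e-01  a ← 62.131114 − (+8.082e-05/-7.729e-01) = 62.131219
iter 4: u=1.015520  f(a)=+2.177e-10  f'(a)=-7.729e-01  a ← 62.131219 − (+2.177e-10/-7.729e-01) = 62.131219
iter 5: u=1.015520  f(a)=+2.842e-14  f'(a)=-7.729e-01  a ← 62.131219 − (+2.842e-14/-7.729e-01) = 62.131219
converged: |Δa| < 1e-12 after 5 iterations
sag = a·(cosh(S/(2a)) − 1) = 62.131219·(cosh(1.015520) − 1) = 34.887079
T_max/T_min = cosh(S/(2a)) = 1.561506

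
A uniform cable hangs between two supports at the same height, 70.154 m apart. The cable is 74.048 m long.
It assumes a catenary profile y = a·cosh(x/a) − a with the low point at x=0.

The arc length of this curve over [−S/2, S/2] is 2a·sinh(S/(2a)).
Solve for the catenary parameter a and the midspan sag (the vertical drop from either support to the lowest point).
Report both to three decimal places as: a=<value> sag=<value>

seed: a₀ = √(S³/(24(L−S))) = √(70.154³/(24·3.894)) = 60.782011
iter 1: u=0.577095  f(a)=+6.536e-02  f'(a)=-1.324e-01  a ← 60.782011 − (+6.536e-02/-1.324e-01) = 61.275480
iter 2: u=0.572448  f(a)=+8.045e-04  f'(a)=-1.292e-01  a ← 61.275480 − (+8.045e-04/-1.292e-01) = 61.281707
iter 3: u=0.572389  f(a)=+1.253e-07  f'(a)=-1.292e-01  a ← 61.281707 − (+1.253e-07/-1.292e-01) = 61.281708
iter 4: u=0.572389  f(a)=+1.421e-14  f'(a)=-1.292e-01  a ← 61.281708 − (+1.421e-14/-1.292e-01) = 61.281708
converged: |Δa| < 1e-12 after 4 iterations
sag = a·(cosh(S/(2a)) − 1) = 61.281708·(cosh(0.572389) − 1) = 10.315948
T_max/T_min = cosh(S/(2a)) = 1.168336

a=61.282 sag=10.316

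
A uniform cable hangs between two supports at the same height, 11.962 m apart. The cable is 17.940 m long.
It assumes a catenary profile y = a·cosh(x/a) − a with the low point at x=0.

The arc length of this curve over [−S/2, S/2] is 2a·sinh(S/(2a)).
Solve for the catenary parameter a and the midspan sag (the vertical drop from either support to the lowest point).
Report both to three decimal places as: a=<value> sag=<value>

seed: a₀ = √(S³/(24(L−S))) = √(11.962³/(24·5.978)) = 3.453998
iter 1: u=1.731616  f(a)=+9.630e-01  f'(a)=-4.617e+00  a ← 3.453998 − (+9.630e-01/-4.617e+00) = 3.662572
iter 2: u=1.633006  f(a)=+9.412e-02  f'(a)=-3.755e+00  a ← 3.662572 − (+9.412e-02/-3.755e+00) = 3.687639
iter 3: u=1.621905  f(a)=+1.114e-03  f'(a)=-3.666e+00  a ← 3.687639 − (+1.114e-03/-3.666e+00) = 3.687943
iter 4: u=1.621771  f(a)=+1.603e-07  f'(a)=-3.665e+00  a ← 3.687943 − (+1.603e-07/-3.665e+00) = 3.687943
iter 5: u=1.621771  f(a)=+0.000e+00  f'(a)=-3.665e+00  a ← 3.687943 − (+0.000e+00/-3.665e+00) = 3.687943
converged: |Δa| < 1e-12 after 5 iterations
sag = a·(cosh(S/(2a)) − 1) = 3.687943·(cosh(1.621771) − 1) = 6.010605
T_max/T_min = cosh(S/(2a)) = 2.629799

a=3.688 sag=6.011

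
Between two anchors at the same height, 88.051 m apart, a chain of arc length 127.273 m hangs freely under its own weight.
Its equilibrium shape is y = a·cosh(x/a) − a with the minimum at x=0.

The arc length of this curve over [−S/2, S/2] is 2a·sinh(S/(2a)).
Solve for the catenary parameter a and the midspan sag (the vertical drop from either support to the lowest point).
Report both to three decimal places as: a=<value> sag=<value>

seed: a₀ = √(S³/(24(L−S))) = √(88.051³/(24·39.222)) = 26.929665
iter 1: u=1.634833  f(a)=+5.588e+00  f'(a)=-3.770e+00  a ← 26.929665 − (+5.588e+00/-3.770e+00) = 28.411965
iter 2: u=1.549541  f(a)=+4.945e-01  f'(a)=-3.129e+00  a ← 28.411965 − (+4.945e-01/-3.129e+00) = 28.569993
iter 3: u=1.540970  f(a)=+4.704e-03  f'(a)=-3.070e+00  a ← 28.569993 − (+4.704e-03/-3.070e+00) = 28.571525
iter 4: u=1.540887  f(a)=+4.347e-07  f'(a)=-3.069e+00  a ← 28.571525 − (+4.347e-07/-3.069e+00) = 28.571526
iter 5: u=1.540887  f(a)=+0.000e+00  f'(a)=-3.069e+00  a ← 28.571526 − (+0.000e+00/-3.069e+00) = 28.571526
converged: |Δa| < 1e-12 after 5 iterations
sag = a·(cosh(S/(2a)) − 1) = 28.571526·(cosh(1.540887) − 1) = 41.184737
T_max/T_min = cosh(S/(2a)) = 2.441461

a=28.572 sag=41.185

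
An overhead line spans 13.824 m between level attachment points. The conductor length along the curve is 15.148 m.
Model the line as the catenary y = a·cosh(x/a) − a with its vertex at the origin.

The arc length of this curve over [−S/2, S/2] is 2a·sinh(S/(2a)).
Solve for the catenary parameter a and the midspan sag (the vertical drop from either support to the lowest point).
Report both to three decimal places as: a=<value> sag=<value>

a=9.246 sag=2.706

seed: a₀ = √(S³/(24(L−S))) = √(13.824³/(24·1.324)) = 9.118029
iter 1: u=0.758059  f(a)=+3.857e-02  f'(a)=-3.074e-01  a ← 9.118029 − (+3.857e-02/-3.074e-01) = 9.243470
iter 2: u=0.747771  f(a)=+8.103e-04  f'(a)=-2.947e-01  a ← 9.243470 − (+8.103e-04/-2.947e-01) = 9.246220
iter 3: u=0.747549  f(a)=+3.747e-07  f'(a)=-2.944e-01  a ← 9.246220 − (+3.747e-07/-2.944e-01) = 9.246222
iter 4: u=0.747549  f(a)=+7.994e-14  f'(a)=-2.944e-01  a ← 9.246222 − (+7.994e-14/-2.944e-01) = 9.246222
converged: |Δa| < 1e-12 after 4 iterations
sag = a·(cosh(S/(2a)) − 1) = 9.246222·(cosh(0.747549) − 1) = 2.706104
T_max/T_min = cosh(S/(2a)) = 1.292671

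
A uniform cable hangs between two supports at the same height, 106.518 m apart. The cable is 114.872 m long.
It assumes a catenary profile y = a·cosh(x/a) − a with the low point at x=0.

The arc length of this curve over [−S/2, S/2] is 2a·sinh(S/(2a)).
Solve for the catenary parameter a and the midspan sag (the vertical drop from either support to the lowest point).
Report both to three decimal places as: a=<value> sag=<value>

a=78.537 sag=18.761

seed: a₀ = √(S³/(24(L−S))) = √(106.518³/(24·8.354)) = 77.639307
iter 1: u=0.685980  f(a)=+1.988e-01  f'(a)=-2.255e-01  a ← 77.639307 − (+1.988e-01/-2.255e-01) = 78.520789
iter 2: u=0.678279  f(a)=+3.436e-03  f'(a)=-2.178e-01  a ← 78.520789 − (+3.436e-03/-2.178e-01) = 78.536568
iter 3: u=0.678143  f(a)=+1.067e-06  f'(a)=-2.176e-01  a ← 78.536568 − (+1.067e-06/-2.176e-01) = 78.536572
iter 4: u=0.678143  f(a)=+1.137e-13  f'(a)=-2.176e-01  a ← 78.536572 − (+1.137e-13/-2.176e-01) = 78.536572
converged: |Δa| < 1e-12 after 4 iterations
sag = a·(cosh(S/(2a)) − 1) = 78.536572·(cosh(0.678143) − 1) = 18.761358
T_max/T_min = cosh(S/(2a)) = 1.238887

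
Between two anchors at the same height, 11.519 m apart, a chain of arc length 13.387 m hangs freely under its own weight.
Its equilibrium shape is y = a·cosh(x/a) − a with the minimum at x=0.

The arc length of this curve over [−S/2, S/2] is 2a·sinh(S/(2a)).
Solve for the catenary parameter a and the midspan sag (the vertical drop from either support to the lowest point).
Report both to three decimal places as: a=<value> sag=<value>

a=5.976 sag=2.997

seed: a₀ = √(S³/(24(L−S))) = √(11.519³/(24·1.868)) = 5.838861
iter 1: u=0.986408  f(a)=+9.301e-02  f'(a)=-7.043e-01  a ← 5.838861 − (+9.301e-02/-7.043e-01) = 5.970922
iter 2: u=0.964591  f(a)=+3.249e-03  f'(a)=-6.559e-01  a ← 5.970922 − (+3.249e-03/-6.559e-01) = 5.975876
iter 3: u=0.963792  f(a)=+4.283e-06  f'(a)=-6.542e-01  a ← 5.975876 − (+4.283e-06/-6.542e-01) = 5.975883
iter 4: u=0.963791  f(a)=+7.464e-12  f'(a)=-6.541e-01  a ← 5.975883 − (+7.464e-12/-6.541e-01) = 5.975883
iter 5: u=0.963791  f(a)=-5.329e-15  f'(a)=-6.541e-01  a ← 5.975883 − (-5.329e-15/-6.541e-01) = 5.975883
converged: |Δa| < 1e-12 after 5 iterations
sag = a·(cosh(S/(2a)) − 1) = 5.975883·(cosh(0.963791) − 1) = 2.997083
T_max/T_min = cosh(S/(2a)) = 1.501530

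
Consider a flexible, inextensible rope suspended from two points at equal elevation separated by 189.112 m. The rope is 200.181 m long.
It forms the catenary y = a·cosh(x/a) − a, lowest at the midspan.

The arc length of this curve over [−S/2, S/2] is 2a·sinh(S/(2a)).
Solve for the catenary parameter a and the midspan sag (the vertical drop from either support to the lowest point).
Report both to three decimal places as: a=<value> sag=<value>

a=160.940 sag=28.585

seed: a₀ = √(S³/(24(L−S))) = √(189.112³/(24·11.069)) = 159.558086
iter 1: u=0.592612  f(a)=+1.960e-01  f'(a)=-1.437e-01  a ← 159.558086 − (+1.960e-01/-1.437e-01) = 160.922220
iter 2: u=0.587588  f(a)=+2.542e-03  f'(a)=-1.400e-01  a ← 160.922220 − (+2.542e-03/-1.400e-01) = 160.940380
iter 3: u=0.587522  f(a)=+4.400e-07  f'(a)=-1.399e-01  a ← 160.940380 − (+4.400e-07/-1.399e-01) = 160.940383
iter 4: u=0.587522  f(a)=+5.684e-14  f'(a)=-1.399e-01  a ← 160.940383 − (+5.684e-14/-1.399e-01) = 160.940383
converged: |Δa| < 1e-12 after 4 iterations
sag = a·(cosh(S/(2a)) − 1) = 160.940383·(cosh(0.587522) − 1) = 28.585117
T_max/T_min = cosh(S/(2a)) = 1.177613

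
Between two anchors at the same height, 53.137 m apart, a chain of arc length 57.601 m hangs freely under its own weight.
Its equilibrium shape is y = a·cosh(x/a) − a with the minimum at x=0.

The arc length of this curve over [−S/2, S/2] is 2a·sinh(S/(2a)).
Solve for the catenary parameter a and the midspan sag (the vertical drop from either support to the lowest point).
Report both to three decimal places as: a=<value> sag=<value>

seed: a₀ = √(S³/(24(L−S))) = √(53.137³/(24·4.464)) = 37.422072
iter 1: u=0.709969  f(a)=+1.139e-01  f'(a)=-2.508e-01  a ← 37.422072 − (+1.139e-01/-2.508e-01) = 37.876043
iter 2: u=0.701459  f(a)=+2.105e-03  f'(a)=-2.416e-01  a ← 37.876043 − (+2.105e-03/-2.416e-01) = 37.884756
iter 3: u=0.701298  f(a)=+7.496e-07  f'(a)=-2.415e-01  a ← 37.884756 − (+7.496e-07/-2.415e-01) = 37.884759
iter 4: u=0.701298  f(a)=+8.527e-14  f'(a)=-2.415e-01  a ← 37.884759 − (+8.527e-14/-2.415e-01) = 37.884759
converged: |Δa| < 1e-12 after 4 iterations
sag = a·(cosh(S/(2a)) − 1) = 37.884759·(cosh(0.701298) − 1) = 9.704355
T_max/T_min = cosh(S/(2a)) = 1.256155

a=37.885 sag=9.704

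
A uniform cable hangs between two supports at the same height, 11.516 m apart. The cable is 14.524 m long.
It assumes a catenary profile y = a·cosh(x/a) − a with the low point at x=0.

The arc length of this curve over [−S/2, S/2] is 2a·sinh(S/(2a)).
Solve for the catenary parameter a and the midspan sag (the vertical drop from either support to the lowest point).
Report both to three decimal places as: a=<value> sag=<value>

seed: a₀ = √(S³/(24(L−S))) = √(11.516³/(24·3.008)) = 4.599472
iter 1: u=1.251883  f(a)=+2.447e-01  f'(a)=-1.525e+00  a ← 4.599472 − (+2.447e-01/-1.525e+00) = 4.759953
iter 2: u=1.209676  f(a)=+1.339e-02  f'(a)=-1.362e+00  a ← 4.759953 − (+1.339e-02/-1.362e+00) = 4.769784
iter 3: u=1.207183  f(a)=+4.523e-05  f'(a)=-1.353e+00  a ← 4.769784 − (+4.523e-05/-1.353e+00) = 4.769817
iter 4: u=1.207174  f(a)=+5.200e-10  f'(a)=-1.353e+00  a ← 4.769817 − (+5.200e-10/-1.353e+00) = 4.769817
iter 5: u=1.207174  f(a)=-1.776e-15  f'(a)=-1.353e+00  a ← 4.769817 − (-1.776e-15/-1.353e+00) = 4.769817
converged: |Δa| < 1e-12 after 5 iterations
sag = a·(cosh(S/(2a)) − 1) = 4.769817·(cosh(1.207174) − 1) = 3.918554
T_max/T_min = cosh(S/(2a)) = 1.821531

a=4.770 sag=3.919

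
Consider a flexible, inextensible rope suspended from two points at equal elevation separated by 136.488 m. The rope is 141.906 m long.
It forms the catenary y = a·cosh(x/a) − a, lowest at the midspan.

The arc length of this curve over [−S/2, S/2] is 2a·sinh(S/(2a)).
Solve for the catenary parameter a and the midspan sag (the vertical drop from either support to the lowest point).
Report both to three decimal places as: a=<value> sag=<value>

a=140.660 sag=16.882

seed: a₀ = √(S³/(24(L−S))) = √(136.488³/(24·5.418)) = 139.835224
iter 1: u=0.488032  f(a)=+6.489e-02  f'(a)=-7.935e-02  a ← 139.835224 − (+6.489e-02/-7.935e-02) = 140.652950
iter 2: u=0.485194  f(a)=+5.736e-04  f'(a)=-7.796e-02  a ← 140.652950 − (+5.736e-04/-7.796e-02) = 140.660308
iter 3: u=0.485169  f(a)=+4.571e-08  f'(a)=-7.794e-02  a ← 140.660308 − (+4.571e-08/-7.794e-02) = 140.660308
iter 4: u=0.485169  f(a)=+2.842e-14  f'(a)=-7.794e-02  a ← 140.660308 − (+2.842e-14/-7.794e-02) = 140.660308
converged: |Δa| < 1e-12 after 4 iterations
sag = a·(cosh(S/(2a)) − 1) = 140.660308·(cosh(0.485169) − 1) = 16.882227
T_max/T_min = cosh(S/(2a)) = 1.120021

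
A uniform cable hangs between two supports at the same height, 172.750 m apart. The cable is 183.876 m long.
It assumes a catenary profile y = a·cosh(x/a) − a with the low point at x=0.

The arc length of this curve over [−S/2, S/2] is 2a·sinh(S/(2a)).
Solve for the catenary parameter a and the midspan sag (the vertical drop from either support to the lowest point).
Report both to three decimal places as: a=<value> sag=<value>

seed: a₀ = √(S³/(24(L−S))) = √(172.750³/(24·11.126)) = 138.947883
iter 1: u=0.621636  f(a)=+2.170e-01  f'(a)=-1.664e-01  a ← 138.947883 − (+2.170e-01/-1.664e-01) = 140.251567
iter 2: u=0.615858  f(a)=+3.091e-03  f'(a)=-1.617e-01  a ← 140.251567 − (+3.091e-03/-1.617e-01) = 140.270684
iter 3: u=0.615774  f(a)=+6.477e-07  f'(a)=-1.616e-01  a ← 140.270684 − (+6.477e-07/-1.616e-01) = 140.270688
iter 4: u=0.615774  f(a)=+2.842e-14  f'(a)=-1.616e-01  a ← 140.270688 − (+2.842e-14/-1.616e-01) = 140.270688
converged: |Δa| < 1e-12 after 4 iterations
sag = a·(cosh(S/(2a)) − 1) = 140.270688·(cosh(0.615774) − 1) = 27.444731
T_max/T_min = cosh(S/(2a)) = 1.195655

a=140.271 sag=27.445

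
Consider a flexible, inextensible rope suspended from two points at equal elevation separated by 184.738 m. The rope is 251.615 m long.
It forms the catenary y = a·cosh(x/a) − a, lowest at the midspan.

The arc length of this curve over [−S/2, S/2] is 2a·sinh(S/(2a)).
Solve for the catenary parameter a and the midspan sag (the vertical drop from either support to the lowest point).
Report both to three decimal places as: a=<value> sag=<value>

seed: a₀ = √(S³/(24(L−S))) = √(184.738³/(24·66.877)) = 62.674423
iter 1: u=1.473791  f(a)=+7.650e+00  f'(a)=-2.635e+00  a ← 62.674423 − (+7.650e+00/-2.635e+00) = 65.577630
iter 2: u=1.408544  f(a)=+5.637e-01  f'(a)=-2.260e+00  a ← 65.577630 − (+5.637e-01/-2.260e+00) = 65.827064
iter 3: u=1.403207  f(a)=+3.598e-03  f'(a)=-2.231e+00  a ← 65.827064 − (+3.598e-03/-2.231e+00) = 65.828677
iter 4: u=1.403173  f(a)=+1.487e-07  f'(a)=-2.231e+00  a ← 65.828677 − (+1.487e-07/-2.231e+00) = 65.828677
iter 5: u=1.403173  f(a)=-2.842e-14  f'(a)=-2.231e+00  a ← 65.828677 − (-2.842e-14/-2.231e+00) = 65.828677
converged: |Δa| < 1e-12 after 5 iterations
sag = a·(cosh(S/(2a)) − 1) = 65.828677·(cosh(1.403173) − 1) = 76.160554
T_max/T_min = cosh(S/(2a)) = 2.156951

a=65.829 sag=76.161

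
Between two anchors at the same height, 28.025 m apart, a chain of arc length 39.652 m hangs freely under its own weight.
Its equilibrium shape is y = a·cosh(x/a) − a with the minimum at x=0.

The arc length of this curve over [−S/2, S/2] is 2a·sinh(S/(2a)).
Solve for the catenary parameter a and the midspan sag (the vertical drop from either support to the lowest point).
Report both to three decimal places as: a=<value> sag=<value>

a=9.389 sag=12.548

seed: a₀ = √(S³/(24(L−S))) = √(28.025³/(24·11.627)) = 8.881350
iter 1: u=1.577744  f(a)=+1.536e+00  f'(a)=-3.331e+00  a ← 8.881350 − (+1.536e+00/-3.331e+00) = 9.342490
iter 2: u=1.499868  f(a)=+1.277e-01  f'(a)=-2.798e+00  a ← 9.342490 − (+1.277e-01/-2.798e+00) = 9.388145
iter 3: u=1.492574  f(a)=+1.060e-03  f'(a)=-2.752e+00  a ← 9.388145 − (+1.060e-03/-2.752e+00) = 9.388530
iter 4: u=1.492513  f(a)=+7.443e-08  f'(a)=-2.751e+00  a ← 9.388530 − (+7.443e-08/-2.751e+00) = 9.388530
iter 5: u=1.492513  f(a)=+7.105e-15  f'(a)=-2.751e+00  a ← 9.388530 − (+7.105e-15/-2.751e+00) = 9.388530
converged: |Δa| < 1e-12 after 5 iterations
sag = a·(cosh(S/(2a)) − 1) = 9.388530·(cosh(1.492513) − 1) = 12.548078
T_max/T_min = cosh(S/(2a)) = 2.336533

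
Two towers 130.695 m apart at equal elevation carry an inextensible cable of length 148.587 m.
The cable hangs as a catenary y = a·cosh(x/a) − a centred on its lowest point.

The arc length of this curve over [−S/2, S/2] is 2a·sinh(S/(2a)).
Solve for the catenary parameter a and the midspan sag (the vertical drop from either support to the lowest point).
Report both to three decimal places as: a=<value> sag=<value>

a=73.539 sag=30.996

seed: a₀ = √(S³/(24(L−S))) = √(130.695³/(24·17.892)) = 72.103010
iter 1: u=0.906308  f(a)=+7.494e-01  f'(a)=-5.383e-01  a ← 72.103010 − (+7.494e-01/-5.383e-01) = 73.495166
iter 2: u=0.889140  f(a)=+2.225e-02  f'(a)=-5.067e-01  a ← 73.495166 − (+2.225e-02/-5.067e-01) = 73.539081
iter 3: u=0.888609  f(a)=+2.096e-05  f'(a)=-5.058e-01  a ← 73.539081 − (+2.096e-05/-5.058e-01) = 73.539123
iter 4: u=0.888609  f(a)=+1.864e-11  f'(a)=-5.058e-01  a ← 73.539123 − (+1.864e-11/-5.058e-01) = 73.539123
converged: |Δa| < 1e-12 after 4 iterations
sag = a·(cosh(S/(2a)) − 1) = 73.539123·(cosh(0.888609) − 1) = 30.995688
T_max/T_min = cosh(S/(2a)) = 1.421486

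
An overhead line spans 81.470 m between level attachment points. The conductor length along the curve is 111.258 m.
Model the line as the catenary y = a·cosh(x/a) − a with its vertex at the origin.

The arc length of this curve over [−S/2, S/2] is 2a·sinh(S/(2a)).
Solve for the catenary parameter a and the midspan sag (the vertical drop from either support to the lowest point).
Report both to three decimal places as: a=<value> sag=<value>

a=28.899 sag=33.788

seed: a₀ = √(S³/(24(L−S))) = √(81.470³/(24·29.788)) = 27.502380
iter 1: u=1.481145  f(a)=+3.443e+00  f'(a)=-2.680e+00  a ← 27.502380 − (+3.443e+00/-2.680e+00) = 28.787127
iter 2: u=1.415042  f(a)=+2.560e-01  f'(a)=-2.295e+00  a ← 28.787127 − (+2.560e-01/-2.295e+00) = 28.898656
iter 3: u=1.409581  f(a)=+1.666e-03  f'(a)=-2.265e+00  a ← 28.898656 − (+1.666e-03/-2.265e+00) = 28.899392
iter 4: u=1.409545  f(a)=+7.157e-08  f'(a)=-2.265e+00  a ← 28.899392 − (+7.157e-08/-2.265e+00) = 28.899392
iter 5: u=1.409545  f(a)=+1.421e-14  f'(a)=-2.265e+00  a ← 28.899392 − (+1.421e-14/-2.265e+00) = 28.899392
converged: |Δa| < 1e-12 after 5 iterations
sag = a·(cosh(S/(2a)) − 1) = 28.899392·(cosh(1.409545) − 1) = 33.788410
T_max/T_min = cosh(S/(2a)) = 2.169174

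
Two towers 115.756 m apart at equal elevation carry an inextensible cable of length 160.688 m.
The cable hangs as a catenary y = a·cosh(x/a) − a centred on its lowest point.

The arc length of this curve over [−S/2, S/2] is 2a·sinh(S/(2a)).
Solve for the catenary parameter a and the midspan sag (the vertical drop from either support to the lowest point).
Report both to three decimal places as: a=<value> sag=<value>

seed: a₀ = √(S³/(24(L−S))) = √(115.756³/(24·44.932)) = 37.925540
iter 1: u=1.526096  f(a)=+5.532e+00  f'(a)=-2.969e+00  a ← 37.925540 − (+5.532e+00/-2.969e+00) = 39.788622
iter 2: u=1.454637  f(a)=+4.338e-01  f'(a)=-2.520e+00  a ← 39.788622 − (+4.338e-01/-2.520e+00) = 39.960730
iter 3: u=1.448372  f(a)=+3.168e-03  f'(a)=-2.484e+00  a ← 39.960730 − (+3.168e-03/-2.484e+00) = 39.962006
iter 4: u=1.448326  f(a)=+1.718e-07  f'(a)=-2.483e+00  a ← 39.962006 − (+1.718e-07/-2.483e+00) = 39.962006
iter 5: u=1.448326  f(a)=+0.000e+00  f'(a)=-2.483e+00  a ← 39.962006 − (+0.000e+00/-2.483e+00) = 39.962006
converged: |Δa| < 1e-12 after 5 iterations
sag = a·(cosh(S/(2a)) − 1) = 39.962006·(cosh(1.448326) − 1) = 49.771601
T_max/T_min = cosh(S/(2a)) = 2.245473

a=39.962 sag=49.772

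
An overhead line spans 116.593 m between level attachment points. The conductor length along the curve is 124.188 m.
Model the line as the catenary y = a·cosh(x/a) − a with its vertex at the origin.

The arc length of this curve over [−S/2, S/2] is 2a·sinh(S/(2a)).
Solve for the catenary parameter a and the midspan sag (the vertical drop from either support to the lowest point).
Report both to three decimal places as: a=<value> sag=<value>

a=94.146 sag=18.633

seed: a₀ = √(S³/(24(L−S))) = √(116.593³/(24·7.595)) = 93.247931
iter 1: u=0.625177  f(a)=+1.498e-01  f'(a)=-1.694e-01  a ← 93.247931 − (+1.498e-01/-1.694e-01) = 94.132537
iter 2: u=0.619302  f(a)=+2.159e-03  f'(a)=-1.645e-01  a ← 94.132537 − (+2.159e-03/-1.645e-01) = 94.145659
iter 3: u=0.619216  f(a)=+4.627e-07  f'(a)=-1.644e-01  a ← 94.145659 − (+4.627e-07/-1.644e-01) = 94.145661
iter 4: u=0.619216  f(a)=+2.842e-14  f'(a)=-1.644e-01  a ← 94.145661 − (+2.842e-14/-1.644e-01) = 94.145661
converged: |Δa| < 1e-12 after 4 iterations
sag = a·(cosh(S/(2a)) − 1) = 94.145661·(cosh(0.619216) − 1) = 18.633195
T_max/T_min = cosh(S/(2a)) = 1.197919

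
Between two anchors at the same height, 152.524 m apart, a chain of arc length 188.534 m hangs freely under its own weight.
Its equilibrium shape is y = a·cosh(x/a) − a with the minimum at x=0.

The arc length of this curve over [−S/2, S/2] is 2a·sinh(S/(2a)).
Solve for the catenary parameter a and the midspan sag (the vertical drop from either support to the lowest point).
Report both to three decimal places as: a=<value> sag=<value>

a=66.231 sag=48.977

seed: a₀ = √(S³/(24(L−S))) = √(152.524³/(24·36.010)) = 64.075219
iter 1: u=1.190195  f(a)=+2.638e+00  f'(a)=-1.291e+00  a ← 64.075219 − (+2.638e+00/-1.291e+00) = 66.118036
iter 2: u=1.153422  f(a)=+1.314e-01  f'(a)=-1.166e+00  a ← 66.118036 − (+1.314e-01/-1.166e+00) = 66.230776
iter 3: u=1.151459  f(a)=+3.640e-04  f'(a)=-1.159e+00  a ← 66.230776 − (+3.640e-04/-1.159e+00) = 66.231090
iter 4: u=1.151453  f(a)=+2.809e-09  f'(a)=-1.159e+00  a ← 66.231090 − (+2.809e-09/-1.159e+00) = 66.231090
iter 5: u=1.151453  f(a)=+0.000e+00  f'(a)=-1.159e+00  a ← 66.231090 − (+0.000e+00/-1.159e+00) = 66.231090
converged: |Δa| < 1e-12 after 5 iterations
sag = a·(cosh(S/(2a)) − 1) = 66.231090·(cosh(1.151453) − 1) = 48.976655
T_max/T_min = cosh(S/(2a)) = 1.739481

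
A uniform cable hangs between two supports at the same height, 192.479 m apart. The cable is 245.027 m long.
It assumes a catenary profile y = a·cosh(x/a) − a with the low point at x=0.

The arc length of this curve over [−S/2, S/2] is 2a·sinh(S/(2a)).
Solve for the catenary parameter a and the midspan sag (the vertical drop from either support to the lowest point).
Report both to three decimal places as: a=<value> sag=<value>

seed: a₀ = √(S³/(24(L−S))) = √(192.479³/(24·52.548)) = 75.195407
iter 1: u=1.279859  f(a)=+4.476e+00  f'(a)=-1.640e+00  a ← 75.195407 − (+4.476e+00/-1.640e+00) = 77.923737
iter 2: u=1.235047  f(a)=+2.551e-01  f'(a)=-1.458e+00  a ← 77.923737 − (+2.551e-01/-1.458e+00) = 78.098686
iter 3: u=1.232281  f(a)=+9.398e-04  f'(a)=-1.447e+00  a ← 78.098686 − (+9.398e-04/-1.447e+00) = 78.099335
iter 4: u=1.232270  f(a)=+1.286e-08  f'(a)=-1.447e+00  a ← 78.099335 − (+1.286e-08/-1.447e+00) = 78.099335
iter 5: u=1.232270  f(a)=+5.684e-14  f'(a)=-1.447e+00  a ← 78.099335 − (+5.684e-14/-1.447e+00) = 78.099335
converged: |Δa| < 1e-12 after 5 iterations
sag = a·(cosh(S/(2a)) − 1) = 78.099335·(cosh(1.232270) − 1) = 67.190251
T_max/T_min = cosh(S/(2a)) = 1.860318

a=78.099 sag=67.190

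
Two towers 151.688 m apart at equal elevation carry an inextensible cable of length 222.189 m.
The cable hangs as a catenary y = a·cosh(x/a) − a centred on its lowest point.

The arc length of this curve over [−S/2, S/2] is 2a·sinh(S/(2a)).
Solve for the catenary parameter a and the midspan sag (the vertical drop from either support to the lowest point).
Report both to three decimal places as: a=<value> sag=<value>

a=48.297 sag=72.842

seed: a₀ = √(S³/(24(L−S))) = √(151.688³/(24·70.501)) = 45.417537
iter 1: u=1.669928  f(a)=+1.051e+01  f'(a)=-4.061e+00  a ← 45.417537 − (+1.051e+01/-4.061e+00) = 48.005172
iter 2: u=1.579913  f(a)=+9.650e-01  f'(a)=-3.347e+00  a ← 48.005172 − (+9.650e-01/-3.347e+00) = 48.293522
iter 3: u=1.570480  f(a)=+9.954e-03  f'(a)=-3.278e+00  a ← 48.293522 − (+9.954e-03/-3.278e+00) = 48.296559
iter 4: u=1.570381  f(a)=+1.083e-06  f'(a)=-3.277e+00  a ← 48.296559 − (+1.083e-06/-3.277e+00) = 48.296559
iter 5: u=1.570381  f(a)=-2.842e-14  f'(a)=-3.277e+00  a ← 48.296559 − (-2.842e-14/-3.277e+00) = 48.296559
converged: |Δa| < 1e-12 after 5 iterations
sag = a·(cosh(S/(2a)) − 1) = 48.296559·(cosh(1.570381) − 1) = 72.841980
T_max/T_min = cosh(S/(2a)) = 2.508223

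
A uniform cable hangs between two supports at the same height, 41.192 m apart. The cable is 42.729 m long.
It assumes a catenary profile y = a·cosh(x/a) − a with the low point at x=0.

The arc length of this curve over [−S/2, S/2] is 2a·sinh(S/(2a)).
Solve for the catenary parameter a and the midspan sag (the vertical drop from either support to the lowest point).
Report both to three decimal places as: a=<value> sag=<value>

a=43.770 sag=4.936

seed: a₀ = √(S³/(24(L−S))) = √(41.192³/(24·1.537)) = 43.528807
iter 1: u=0.473158  f(a)=+1.730e-02  f'(a)=-7.221e-02  a ← 43.528807 − (+1.730e-02/-7.221e-02) = 43.768333
iter 2: u=0.470569  f(a)=+1.438e-04  f'(a)=-7.102e-02  a ← 43.768333 − (+1.438e-04/-7.102e-02) = 43.770358
iter 3: u=0.470547  f(a)=+1.013e-08  f'(a)=-7.101e-02  a ← 43.770358 − (+1.013e-08/-7.101e-02) = 43.770358
iter 4: u=0.470547  f(a)=+0.000e+00  f'(a)=-7.101e-02  a ← 43.770358 − (+0.000e+00/-7.101e-02) = 43.770358
converged: |Δa| < 1e-12 after 4 iterations
sag = a·(cosh(S/(2a)) − 1) = 43.770358·(cosh(0.470547) − 1) = 4.935762
T_max/T_min = cosh(S/(2a)) = 1.112765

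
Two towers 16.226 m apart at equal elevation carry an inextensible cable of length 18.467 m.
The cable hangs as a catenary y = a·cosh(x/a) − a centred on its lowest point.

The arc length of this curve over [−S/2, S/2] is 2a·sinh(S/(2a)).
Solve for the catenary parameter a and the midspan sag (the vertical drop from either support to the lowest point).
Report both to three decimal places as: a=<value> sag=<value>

seed: a₀ = √(S³/(24(L−S))) = √(16.226³/(24·2.241)) = 8.912318
iter 1: u=0.910313  f(a)=+9.471e-02  f'(a)=-5.458e-01  a ← 8.912318 − (+9.471e-02/-5.458e-01) = 9.085827
iter 2: u=0.892929  f(a)=+2.836e-03  f'(a)=-5.136e-01  a ← 9.085827 − (+2.836e-03/-5.136e-01) = 9.091350
iter 3: u=0.892387  f(a)=+2.718e-06  f'(a)=-5.126e-01  a ← 9.091350 − (+2.718e-06/-5.126e-01) = 9.091355
iter 4: u=0.892386  f(a)=+2.501e-12  f'(a)=-5.126e-01  a ← 9.091355 − (+2.501e-12/-5.126e-01) = 9.091355
converged: |Δa| < 1e-12 after 4 iterations
sag = a·(cosh(S/(2a)) − 1) = 9.091355·(cosh(0.892386) − 1) = 3.866664
T_max/T_min = cosh(S/(2a)) = 1.425312

a=9.091 sag=3.867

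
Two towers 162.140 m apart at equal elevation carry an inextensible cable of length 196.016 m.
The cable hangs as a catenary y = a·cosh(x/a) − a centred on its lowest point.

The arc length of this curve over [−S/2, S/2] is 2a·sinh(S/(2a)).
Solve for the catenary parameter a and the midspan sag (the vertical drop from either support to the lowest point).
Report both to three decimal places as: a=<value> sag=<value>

seed: a₀ = √(S³/(24(L−S))) = √(162.140³/(24·33.876)) = 72.407503
iter 1: u=1.119635  f(a)=+2.188e+00  f'(a)=-1.058e+00  a ← 72.407503 − (+2.188e+00/-1.058e+00) = 74.474639
iter 2: u=1.088558  f(a)=+9.719e-02  f'(a)=-9.662e-01  a ← 74.474639 − (+9.719e-02/-9.662e-01) = 74.575222
iter 3: u=1.087090  f(a)=+2.115e-04  f'(a)=-9.620e-01  a ← 74.575222 − (+2.115e-04/-9.620e-01) = 74.575442
iter 4: u=1.087087  f(a)=+1.007e-09  f'(a)=-9.620e-01  a ← 74.575442 − (+1.007e-09/-9.620e-01) = 74.575442
iter 5: u=1.087087  f(a)=-2.842e-14  f'(a)=-9.620e-01  a ← 74.575442 − (-2.842e-14/-9.620e-01) = 74.575442
converged: |Δa| < 1e-12 after 5 iterations
sag = a·(cosh(S/(2a)) − 1) = 74.575442·(cosh(1.087087) − 1) = 48.579195
T_max/T_min = cosh(S/(2a)) = 1.651410

a=74.575 sag=48.579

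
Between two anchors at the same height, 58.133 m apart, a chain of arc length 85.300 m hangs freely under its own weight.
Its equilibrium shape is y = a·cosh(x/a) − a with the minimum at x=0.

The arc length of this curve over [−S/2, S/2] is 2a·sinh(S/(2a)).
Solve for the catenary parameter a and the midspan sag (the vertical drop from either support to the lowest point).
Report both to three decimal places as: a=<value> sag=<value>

seed: a₀ = √(S³/(24(L−S))) = √(58.133³/(24·27.167)) = 17.358318
iter 1: u=1.674500  f(a)=+4.073e+00  f'(a)=-4.100e+00  a ← 17.358318 − (+4.073e+00/-4.100e+00) = 18.351674
iter 2: u=1.583861  f(a)=+3.758e-01  f'(a)=-3.376e+00  a ← 18.351674 − (+3.758e-01/-3.376e+00) = 18.463000
iter 3: u=1.574311  f(a)=+3.917e-03  f'(a)=-3.306e+00  a ← 18.463000 − (+3.917e-03/-3.306e+00) = 18.464185
iter 4: u=1.574210  f(a)=+4.354e-07  f'(a)=-3.305e+00  a ← 18.464185 − (+4.354e-07/-3.305e+00) = 18.464185
iter 5: u=1.574210  f(a)=+2.842e-14  f'(a)=-3.305e+00  a ← 18.464185 − (+2.842e-14/-3.305e+00) = 18.464185
converged: |Δa| < 1e-12 after 5 iterations
sag = a·(cosh(S/(2a)) − 1) = 18.464185·(cosh(1.574210) − 1) = 28.011062
T_max/T_min = cosh(S/(2a)) = 2.517048

a=18.464 sag=28.011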